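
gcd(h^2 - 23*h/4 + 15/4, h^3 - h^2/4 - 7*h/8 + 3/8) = h - 3/4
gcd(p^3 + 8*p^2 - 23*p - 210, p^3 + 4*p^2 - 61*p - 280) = p + 7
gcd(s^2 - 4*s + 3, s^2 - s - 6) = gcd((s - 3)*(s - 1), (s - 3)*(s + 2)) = s - 3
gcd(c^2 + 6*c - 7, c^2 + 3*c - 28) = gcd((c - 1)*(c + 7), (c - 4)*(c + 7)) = c + 7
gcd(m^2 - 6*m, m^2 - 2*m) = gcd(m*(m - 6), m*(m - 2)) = m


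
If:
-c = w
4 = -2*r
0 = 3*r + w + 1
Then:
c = -5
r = -2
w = 5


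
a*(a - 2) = a^2 - 2*a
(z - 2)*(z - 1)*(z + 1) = z^3 - 2*z^2 - z + 2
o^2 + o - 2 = (o - 1)*(o + 2)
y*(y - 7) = y^2 - 7*y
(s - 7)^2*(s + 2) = s^3 - 12*s^2 + 21*s + 98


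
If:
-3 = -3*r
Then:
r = 1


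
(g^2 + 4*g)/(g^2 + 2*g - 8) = g/(g - 2)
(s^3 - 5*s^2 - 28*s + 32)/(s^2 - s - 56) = (s^2 + 3*s - 4)/(s + 7)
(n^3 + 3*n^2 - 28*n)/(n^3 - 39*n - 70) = n*(-n^2 - 3*n + 28)/(-n^3 + 39*n + 70)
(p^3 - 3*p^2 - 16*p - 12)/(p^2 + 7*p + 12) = (p^3 - 3*p^2 - 16*p - 12)/(p^2 + 7*p + 12)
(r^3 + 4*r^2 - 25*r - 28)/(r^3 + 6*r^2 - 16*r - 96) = (r^2 + 8*r + 7)/(r^2 + 10*r + 24)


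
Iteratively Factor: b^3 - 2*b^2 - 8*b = (b - 4)*(b^2 + 2*b) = (b - 4)*(b + 2)*(b)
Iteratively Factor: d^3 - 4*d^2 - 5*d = (d - 5)*(d^2 + d) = d*(d - 5)*(d + 1)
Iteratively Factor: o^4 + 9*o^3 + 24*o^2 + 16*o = (o + 4)*(o^3 + 5*o^2 + 4*o) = o*(o + 4)*(o^2 + 5*o + 4) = o*(o + 1)*(o + 4)*(o + 4)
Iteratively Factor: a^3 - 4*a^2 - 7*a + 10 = (a - 5)*(a^2 + a - 2) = (a - 5)*(a - 1)*(a + 2)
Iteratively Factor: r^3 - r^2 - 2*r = (r - 2)*(r^2 + r) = r*(r - 2)*(r + 1)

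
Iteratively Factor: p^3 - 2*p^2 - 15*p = (p)*(p^2 - 2*p - 15) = p*(p + 3)*(p - 5)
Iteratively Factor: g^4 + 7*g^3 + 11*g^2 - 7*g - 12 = (g + 1)*(g^3 + 6*g^2 + 5*g - 12) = (g - 1)*(g + 1)*(g^2 + 7*g + 12) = (g - 1)*(g + 1)*(g + 3)*(g + 4)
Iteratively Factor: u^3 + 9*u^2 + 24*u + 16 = (u + 4)*(u^2 + 5*u + 4) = (u + 4)^2*(u + 1)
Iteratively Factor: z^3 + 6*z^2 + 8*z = (z + 2)*(z^2 + 4*z) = (z + 2)*(z + 4)*(z)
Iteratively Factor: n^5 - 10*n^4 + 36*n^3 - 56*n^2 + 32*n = (n - 2)*(n^4 - 8*n^3 + 20*n^2 - 16*n) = n*(n - 2)*(n^3 - 8*n^2 + 20*n - 16) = n*(n - 2)^2*(n^2 - 6*n + 8) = n*(n - 2)^3*(n - 4)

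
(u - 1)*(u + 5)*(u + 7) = u^3 + 11*u^2 + 23*u - 35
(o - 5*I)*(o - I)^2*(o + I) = o^4 - 6*I*o^3 - 4*o^2 - 6*I*o - 5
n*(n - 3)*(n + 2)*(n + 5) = n^4 + 4*n^3 - 11*n^2 - 30*n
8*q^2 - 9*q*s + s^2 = (-8*q + s)*(-q + s)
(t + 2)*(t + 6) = t^2 + 8*t + 12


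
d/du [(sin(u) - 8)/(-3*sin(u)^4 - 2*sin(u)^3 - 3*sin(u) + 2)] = (9*sin(u)^4 - 92*sin(u)^3 - 48*sin(u)^2 - 22)*cos(u)/(3*sin(u)^4 + 2*sin(u)^3 + 3*sin(u) - 2)^2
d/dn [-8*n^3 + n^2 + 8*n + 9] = -24*n^2 + 2*n + 8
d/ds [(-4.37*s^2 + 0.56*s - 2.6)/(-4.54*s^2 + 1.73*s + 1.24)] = (-5.0177*s^2 - 34.4456*s + 5.1924)/(20.6116*s^4 - 15.7084*s^3 - 8.2663*s^2 + 4.2904*s + 1.5376)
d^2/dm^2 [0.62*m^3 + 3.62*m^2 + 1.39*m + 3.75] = 3.72*m + 7.24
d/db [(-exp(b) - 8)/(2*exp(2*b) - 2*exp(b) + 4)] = ((exp(b) + 8)*(2*exp(b) - 1) - exp(2*b) + exp(b) - 2)*exp(b)/(2*(exp(2*b) - exp(b) + 2)^2)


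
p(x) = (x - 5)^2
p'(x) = 2*x - 10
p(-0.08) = 25.81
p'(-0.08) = -10.16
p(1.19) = 14.52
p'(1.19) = -7.62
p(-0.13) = 26.32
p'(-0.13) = -10.26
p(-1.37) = 40.58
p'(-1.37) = -12.74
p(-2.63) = 58.22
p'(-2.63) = -15.26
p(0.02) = 24.80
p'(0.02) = -9.96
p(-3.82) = 77.79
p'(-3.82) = -17.64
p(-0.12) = 26.21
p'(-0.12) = -10.24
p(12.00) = 49.00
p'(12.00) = 14.00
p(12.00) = 49.00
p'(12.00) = 14.00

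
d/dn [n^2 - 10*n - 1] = 2*n - 10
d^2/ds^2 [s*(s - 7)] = 2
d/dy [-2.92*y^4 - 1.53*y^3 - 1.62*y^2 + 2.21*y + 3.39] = -11.68*y^3 - 4.59*y^2 - 3.24*y + 2.21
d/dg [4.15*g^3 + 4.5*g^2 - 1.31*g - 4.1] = 12.45*g^2 + 9.0*g - 1.31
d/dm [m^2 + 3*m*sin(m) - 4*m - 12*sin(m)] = 3*m*cos(m) + 2*m + 3*sin(m) - 12*cos(m) - 4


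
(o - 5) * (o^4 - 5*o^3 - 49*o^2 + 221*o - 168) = o^5 - 10*o^4 - 24*o^3 + 466*o^2 - 1273*o + 840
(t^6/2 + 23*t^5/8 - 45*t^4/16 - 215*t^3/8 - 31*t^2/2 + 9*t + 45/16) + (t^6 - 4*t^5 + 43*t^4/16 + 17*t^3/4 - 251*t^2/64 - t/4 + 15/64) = 3*t^6/2 - 9*t^5/8 - t^4/8 - 181*t^3/8 - 1243*t^2/64 + 35*t/4 + 195/64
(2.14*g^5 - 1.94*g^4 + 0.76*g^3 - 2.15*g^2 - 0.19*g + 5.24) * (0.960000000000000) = 2.0544*g^5 - 1.8624*g^4 + 0.7296*g^3 - 2.064*g^2 - 0.1824*g + 5.0304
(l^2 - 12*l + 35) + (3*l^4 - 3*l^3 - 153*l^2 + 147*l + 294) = 3*l^4 - 3*l^3 - 152*l^2 + 135*l + 329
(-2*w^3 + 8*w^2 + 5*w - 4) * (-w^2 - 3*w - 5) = 2*w^5 - 2*w^4 - 19*w^3 - 51*w^2 - 13*w + 20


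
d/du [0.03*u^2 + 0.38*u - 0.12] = 0.06*u + 0.38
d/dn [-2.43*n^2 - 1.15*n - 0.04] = -4.86*n - 1.15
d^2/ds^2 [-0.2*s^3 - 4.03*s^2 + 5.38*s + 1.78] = -1.2*s - 8.06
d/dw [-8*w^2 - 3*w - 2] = -16*w - 3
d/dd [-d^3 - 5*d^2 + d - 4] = -3*d^2 - 10*d + 1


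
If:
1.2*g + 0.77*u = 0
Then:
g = -0.641666666666667*u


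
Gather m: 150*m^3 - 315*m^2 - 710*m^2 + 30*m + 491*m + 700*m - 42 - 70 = 150*m^3 - 1025*m^2 + 1221*m - 112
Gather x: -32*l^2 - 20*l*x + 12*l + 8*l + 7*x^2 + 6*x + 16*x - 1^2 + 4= -32*l^2 + 20*l + 7*x^2 + x*(22 - 20*l) + 3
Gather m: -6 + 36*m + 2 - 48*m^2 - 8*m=-48*m^2 + 28*m - 4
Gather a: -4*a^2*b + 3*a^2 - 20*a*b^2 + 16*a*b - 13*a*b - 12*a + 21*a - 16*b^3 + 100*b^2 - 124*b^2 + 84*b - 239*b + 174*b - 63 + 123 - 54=a^2*(3 - 4*b) + a*(-20*b^2 + 3*b + 9) - 16*b^3 - 24*b^2 + 19*b + 6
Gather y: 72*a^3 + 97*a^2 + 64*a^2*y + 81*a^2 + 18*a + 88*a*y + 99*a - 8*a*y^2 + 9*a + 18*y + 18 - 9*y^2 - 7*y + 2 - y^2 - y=72*a^3 + 178*a^2 + 126*a + y^2*(-8*a - 10) + y*(64*a^2 + 88*a + 10) + 20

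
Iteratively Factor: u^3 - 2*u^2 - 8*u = (u)*(u^2 - 2*u - 8) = u*(u + 2)*(u - 4)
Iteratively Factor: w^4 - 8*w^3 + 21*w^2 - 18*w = (w - 3)*(w^3 - 5*w^2 + 6*w) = w*(w - 3)*(w^2 - 5*w + 6) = w*(w - 3)^2*(w - 2)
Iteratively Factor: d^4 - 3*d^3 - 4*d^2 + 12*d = (d + 2)*(d^3 - 5*d^2 + 6*d) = (d - 2)*(d + 2)*(d^2 - 3*d) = d*(d - 2)*(d + 2)*(d - 3)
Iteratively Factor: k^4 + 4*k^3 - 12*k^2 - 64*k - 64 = (k + 2)*(k^3 + 2*k^2 - 16*k - 32) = (k - 4)*(k + 2)*(k^2 + 6*k + 8) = (k - 4)*(k + 2)^2*(k + 4)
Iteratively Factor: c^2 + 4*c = (c + 4)*(c)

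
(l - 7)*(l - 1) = l^2 - 8*l + 7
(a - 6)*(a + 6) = a^2 - 36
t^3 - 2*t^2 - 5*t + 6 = (t - 3)*(t - 1)*(t + 2)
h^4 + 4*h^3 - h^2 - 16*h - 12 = (h - 2)*(h + 1)*(h + 2)*(h + 3)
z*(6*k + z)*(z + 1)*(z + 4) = 6*k*z^3 + 30*k*z^2 + 24*k*z + z^4 + 5*z^3 + 4*z^2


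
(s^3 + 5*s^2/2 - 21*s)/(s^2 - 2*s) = (s^2 + 5*s/2 - 21)/(s - 2)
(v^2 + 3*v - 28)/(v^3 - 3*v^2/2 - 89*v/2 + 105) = 2*(v - 4)/(2*v^2 - 17*v + 30)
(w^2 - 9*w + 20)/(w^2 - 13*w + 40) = (w - 4)/(w - 8)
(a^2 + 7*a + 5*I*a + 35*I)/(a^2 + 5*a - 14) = (a + 5*I)/(a - 2)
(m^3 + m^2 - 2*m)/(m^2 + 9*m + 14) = m*(m - 1)/(m + 7)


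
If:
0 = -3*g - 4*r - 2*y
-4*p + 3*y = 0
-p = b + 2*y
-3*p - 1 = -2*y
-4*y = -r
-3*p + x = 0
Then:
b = 11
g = 24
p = -3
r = -16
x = -9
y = -4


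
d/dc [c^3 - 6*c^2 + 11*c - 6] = 3*c^2 - 12*c + 11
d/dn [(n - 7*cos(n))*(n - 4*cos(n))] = 11*n*sin(n) + 2*n - 28*sin(2*n) - 11*cos(n)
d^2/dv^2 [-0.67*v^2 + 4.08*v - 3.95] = -1.34000000000000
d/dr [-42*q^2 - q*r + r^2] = -q + 2*r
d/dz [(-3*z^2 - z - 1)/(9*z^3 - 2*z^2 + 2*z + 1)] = (27*z^4 + 18*z^3 + 19*z^2 - 10*z + 1)/(81*z^6 - 36*z^5 + 40*z^4 + 10*z^3 + 4*z + 1)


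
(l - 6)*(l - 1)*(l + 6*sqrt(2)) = l^3 - 7*l^2 + 6*sqrt(2)*l^2 - 42*sqrt(2)*l + 6*l + 36*sqrt(2)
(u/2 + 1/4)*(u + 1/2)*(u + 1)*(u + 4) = u^4/2 + 3*u^3 + 37*u^2/8 + 21*u/8 + 1/2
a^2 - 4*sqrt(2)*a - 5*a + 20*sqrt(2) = (a - 5)*(a - 4*sqrt(2))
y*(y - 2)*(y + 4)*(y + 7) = y^4 + 9*y^3 + 6*y^2 - 56*y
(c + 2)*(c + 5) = c^2 + 7*c + 10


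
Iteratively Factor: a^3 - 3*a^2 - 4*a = (a)*(a^2 - 3*a - 4) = a*(a - 4)*(a + 1)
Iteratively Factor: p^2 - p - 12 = (p + 3)*(p - 4)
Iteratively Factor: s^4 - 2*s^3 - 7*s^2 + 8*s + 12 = (s + 2)*(s^3 - 4*s^2 + s + 6) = (s - 2)*(s + 2)*(s^2 - 2*s - 3) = (s - 3)*(s - 2)*(s + 2)*(s + 1)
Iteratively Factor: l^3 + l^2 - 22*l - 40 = (l - 5)*(l^2 + 6*l + 8) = (l - 5)*(l + 4)*(l + 2)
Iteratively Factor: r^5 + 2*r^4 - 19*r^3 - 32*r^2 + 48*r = (r - 1)*(r^4 + 3*r^3 - 16*r^2 - 48*r) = (r - 1)*(r + 4)*(r^3 - r^2 - 12*r) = (r - 4)*(r - 1)*(r + 4)*(r^2 + 3*r) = r*(r - 4)*(r - 1)*(r + 4)*(r + 3)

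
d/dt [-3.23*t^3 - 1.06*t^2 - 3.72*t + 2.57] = -9.69*t^2 - 2.12*t - 3.72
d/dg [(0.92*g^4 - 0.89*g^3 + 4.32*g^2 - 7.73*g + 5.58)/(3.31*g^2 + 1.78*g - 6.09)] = (6.0904*g^5 + 1.9669*g^4 - 25.5796*g^3 + 49.5362*g^2 - 89.5572*g + 37.1433)/(10.9561*g^4 + 11.7836*g^3 - 37.1474*g^2 - 21.6804*g + 37.0881)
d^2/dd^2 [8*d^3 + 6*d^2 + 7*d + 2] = 48*d + 12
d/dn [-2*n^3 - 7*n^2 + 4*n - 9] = -6*n^2 - 14*n + 4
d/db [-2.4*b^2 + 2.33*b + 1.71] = 2.33 - 4.8*b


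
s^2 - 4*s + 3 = (s - 3)*(s - 1)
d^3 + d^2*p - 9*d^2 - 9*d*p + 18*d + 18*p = (d - 6)*(d - 3)*(d + p)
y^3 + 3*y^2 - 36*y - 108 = (y - 6)*(y + 3)*(y + 6)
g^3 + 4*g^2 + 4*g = g*(g + 2)^2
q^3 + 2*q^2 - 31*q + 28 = (q - 4)*(q - 1)*(q + 7)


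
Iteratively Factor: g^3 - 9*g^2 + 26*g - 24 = (g - 3)*(g^2 - 6*g + 8) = (g - 4)*(g - 3)*(g - 2)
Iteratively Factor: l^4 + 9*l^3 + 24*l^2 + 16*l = (l + 4)*(l^3 + 5*l^2 + 4*l) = (l + 4)^2*(l^2 + l) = (l + 1)*(l + 4)^2*(l)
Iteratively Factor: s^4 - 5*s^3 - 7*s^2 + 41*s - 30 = (s - 2)*(s^3 - 3*s^2 - 13*s + 15) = (s - 2)*(s - 1)*(s^2 - 2*s - 15) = (s - 5)*(s - 2)*(s - 1)*(s + 3)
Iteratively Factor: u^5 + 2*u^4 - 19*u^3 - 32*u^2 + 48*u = (u + 4)*(u^4 - 2*u^3 - 11*u^2 + 12*u) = (u - 4)*(u + 4)*(u^3 + 2*u^2 - 3*u) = (u - 4)*(u + 3)*(u + 4)*(u^2 - u) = u*(u - 4)*(u + 3)*(u + 4)*(u - 1)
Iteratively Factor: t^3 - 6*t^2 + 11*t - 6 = (t - 1)*(t^2 - 5*t + 6) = (t - 3)*(t - 1)*(t - 2)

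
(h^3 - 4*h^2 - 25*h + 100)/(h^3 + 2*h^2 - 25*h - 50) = (h - 4)/(h + 2)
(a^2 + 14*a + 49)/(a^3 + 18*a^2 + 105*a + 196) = 1/(a + 4)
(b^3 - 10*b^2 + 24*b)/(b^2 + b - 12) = b*(b^2 - 10*b + 24)/(b^2 + b - 12)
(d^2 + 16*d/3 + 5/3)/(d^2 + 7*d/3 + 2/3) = (d + 5)/(d + 2)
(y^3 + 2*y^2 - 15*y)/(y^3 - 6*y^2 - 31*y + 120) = y/(y - 8)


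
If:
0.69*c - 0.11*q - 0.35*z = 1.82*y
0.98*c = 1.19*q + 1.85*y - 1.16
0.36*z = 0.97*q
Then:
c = 0.159290650088333*z - 4.16328140406231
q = 0.371134020618557*z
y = -0.154348458080819*z - 1.57838690593571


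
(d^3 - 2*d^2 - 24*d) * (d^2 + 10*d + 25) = d^5 + 8*d^4 - 19*d^3 - 290*d^2 - 600*d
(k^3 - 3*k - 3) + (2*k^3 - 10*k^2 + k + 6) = 3*k^3 - 10*k^2 - 2*k + 3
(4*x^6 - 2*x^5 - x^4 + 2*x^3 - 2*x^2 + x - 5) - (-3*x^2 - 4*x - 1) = 4*x^6 - 2*x^5 - x^4 + 2*x^3 + x^2 + 5*x - 4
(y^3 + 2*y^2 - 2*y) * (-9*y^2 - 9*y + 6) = -9*y^5 - 27*y^4 + 6*y^3 + 30*y^2 - 12*y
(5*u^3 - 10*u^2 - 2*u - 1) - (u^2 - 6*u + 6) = 5*u^3 - 11*u^2 + 4*u - 7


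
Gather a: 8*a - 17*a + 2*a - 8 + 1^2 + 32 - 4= 21 - 7*a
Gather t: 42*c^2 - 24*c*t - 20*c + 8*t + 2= 42*c^2 - 20*c + t*(8 - 24*c) + 2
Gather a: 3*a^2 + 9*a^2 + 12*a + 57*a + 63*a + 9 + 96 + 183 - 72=12*a^2 + 132*a + 216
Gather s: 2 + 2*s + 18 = 2*s + 20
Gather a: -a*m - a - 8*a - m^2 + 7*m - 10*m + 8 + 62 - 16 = a*(-m - 9) - m^2 - 3*m + 54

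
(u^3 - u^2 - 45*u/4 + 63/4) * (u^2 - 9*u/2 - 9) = u^5 - 11*u^4/2 - 63*u^3/4 + 603*u^2/8 + 243*u/8 - 567/4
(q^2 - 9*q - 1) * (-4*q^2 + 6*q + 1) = -4*q^4 + 42*q^3 - 49*q^2 - 15*q - 1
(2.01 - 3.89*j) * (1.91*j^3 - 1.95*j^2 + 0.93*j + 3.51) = -7.4299*j^4 + 11.4246*j^3 - 7.5372*j^2 - 11.7846*j + 7.0551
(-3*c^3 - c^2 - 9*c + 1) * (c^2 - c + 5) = -3*c^5 + 2*c^4 - 23*c^3 + 5*c^2 - 46*c + 5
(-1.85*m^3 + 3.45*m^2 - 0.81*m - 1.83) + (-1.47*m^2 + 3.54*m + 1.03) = -1.85*m^3 + 1.98*m^2 + 2.73*m - 0.8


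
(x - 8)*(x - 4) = x^2 - 12*x + 32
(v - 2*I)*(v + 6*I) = v^2 + 4*I*v + 12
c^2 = c^2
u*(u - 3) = u^2 - 3*u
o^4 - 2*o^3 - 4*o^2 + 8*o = o*(o - 2)^2*(o + 2)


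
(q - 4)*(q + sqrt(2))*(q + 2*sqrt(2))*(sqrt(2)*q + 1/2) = sqrt(2)*q^4 - 4*sqrt(2)*q^3 + 13*q^3/2 - 26*q^2 + 11*sqrt(2)*q^2/2 - 22*sqrt(2)*q + 2*q - 8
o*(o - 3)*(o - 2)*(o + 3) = o^4 - 2*o^3 - 9*o^2 + 18*o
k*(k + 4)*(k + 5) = k^3 + 9*k^2 + 20*k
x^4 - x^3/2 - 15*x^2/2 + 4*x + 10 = (x - 2)^2*(x + 1)*(x + 5/2)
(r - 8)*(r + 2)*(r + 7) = r^3 + r^2 - 58*r - 112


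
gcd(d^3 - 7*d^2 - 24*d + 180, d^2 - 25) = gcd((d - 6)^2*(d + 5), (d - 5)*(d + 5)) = d + 5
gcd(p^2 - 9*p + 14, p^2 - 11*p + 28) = p - 7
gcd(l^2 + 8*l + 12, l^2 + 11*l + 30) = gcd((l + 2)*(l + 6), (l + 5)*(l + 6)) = l + 6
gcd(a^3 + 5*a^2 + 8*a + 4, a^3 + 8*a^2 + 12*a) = a + 2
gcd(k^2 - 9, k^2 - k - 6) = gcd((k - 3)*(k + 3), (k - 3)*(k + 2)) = k - 3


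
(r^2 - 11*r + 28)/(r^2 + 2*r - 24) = (r - 7)/(r + 6)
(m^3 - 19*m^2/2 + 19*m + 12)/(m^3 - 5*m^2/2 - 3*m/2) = (m^2 - 10*m + 24)/(m*(m - 3))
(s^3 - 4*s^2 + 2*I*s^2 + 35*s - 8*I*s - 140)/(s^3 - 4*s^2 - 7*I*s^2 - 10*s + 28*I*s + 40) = (s + 7*I)/(s - 2*I)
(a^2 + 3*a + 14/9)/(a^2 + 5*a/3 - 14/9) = (3*a + 2)/(3*a - 2)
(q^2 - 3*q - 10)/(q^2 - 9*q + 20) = (q + 2)/(q - 4)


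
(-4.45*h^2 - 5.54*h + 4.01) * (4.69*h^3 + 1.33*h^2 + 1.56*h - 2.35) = -20.8705*h^5 - 31.9011*h^4 + 4.4967*h^3 + 7.1484*h^2 + 19.2746*h - 9.4235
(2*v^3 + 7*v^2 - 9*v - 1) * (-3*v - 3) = -6*v^4 - 27*v^3 + 6*v^2 + 30*v + 3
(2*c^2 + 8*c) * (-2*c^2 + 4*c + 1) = -4*c^4 - 8*c^3 + 34*c^2 + 8*c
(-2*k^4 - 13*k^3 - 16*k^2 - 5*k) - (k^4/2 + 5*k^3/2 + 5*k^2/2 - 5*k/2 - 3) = -5*k^4/2 - 31*k^3/2 - 37*k^2/2 - 5*k/2 + 3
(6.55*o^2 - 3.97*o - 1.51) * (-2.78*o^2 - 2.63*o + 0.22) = -18.209*o^4 - 6.1899*o^3 + 16.0799*o^2 + 3.0979*o - 0.3322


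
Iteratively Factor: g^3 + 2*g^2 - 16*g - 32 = (g + 4)*(g^2 - 2*g - 8) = (g - 4)*(g + 4)*(g + 2)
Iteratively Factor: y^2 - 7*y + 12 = (y - 4)*(y - 3)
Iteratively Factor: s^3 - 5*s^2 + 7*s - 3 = (s - 3)*(s^2 - 2*s + 1) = (s - 3)*(s - 1)*(s - 1)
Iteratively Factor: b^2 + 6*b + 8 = (b + 2)*(b + 4)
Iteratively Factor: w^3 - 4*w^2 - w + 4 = (w + 1)*(w^2 - 5*w + 4) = (w - 4)*(w + 1)*(w - 1)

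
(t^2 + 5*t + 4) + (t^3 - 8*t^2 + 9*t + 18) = t^3 - 7*t^2 + 14*t + 22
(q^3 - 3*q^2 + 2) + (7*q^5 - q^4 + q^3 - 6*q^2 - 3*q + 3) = 7*q^5 - q^4 + 2*q^3 - 9*q^2 - 3*q + 5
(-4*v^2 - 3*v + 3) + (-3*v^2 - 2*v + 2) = -7*v^2 - 5*v + 5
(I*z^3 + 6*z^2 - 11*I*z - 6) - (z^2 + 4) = I*z^3 + 5*z^2 - 11*I*z - 10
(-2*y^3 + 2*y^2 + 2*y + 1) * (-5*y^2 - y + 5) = 10*y^5 - 8*y^4 - 22*y^3 + 3*y^2 + 9*y + 5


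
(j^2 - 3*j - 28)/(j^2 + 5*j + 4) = (j - 7)/(j + 1)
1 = 1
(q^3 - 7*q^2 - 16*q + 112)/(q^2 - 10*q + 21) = (q^2 - 16)/(q - 3)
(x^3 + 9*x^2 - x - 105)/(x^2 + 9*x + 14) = (x^2 + 2*x - 15)/(x + 2)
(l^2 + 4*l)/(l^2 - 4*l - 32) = l/(l - 8)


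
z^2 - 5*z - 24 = (z - 8)*(z + 3)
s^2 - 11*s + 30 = (s - 6)*(s - 5)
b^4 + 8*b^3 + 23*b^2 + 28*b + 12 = (b + 1)*(b + 2)^2*(b + 3)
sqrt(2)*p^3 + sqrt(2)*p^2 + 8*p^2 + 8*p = p*(p + 4*sqrt(2))*(sqrt(2)*p + sqrt(2))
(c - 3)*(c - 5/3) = c^2 - 14*c/3 + 5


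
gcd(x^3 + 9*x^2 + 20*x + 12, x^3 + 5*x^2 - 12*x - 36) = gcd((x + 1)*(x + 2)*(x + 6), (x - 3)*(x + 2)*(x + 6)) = x^2 + 8*x + 12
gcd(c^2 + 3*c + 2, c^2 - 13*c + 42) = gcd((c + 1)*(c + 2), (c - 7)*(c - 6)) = 1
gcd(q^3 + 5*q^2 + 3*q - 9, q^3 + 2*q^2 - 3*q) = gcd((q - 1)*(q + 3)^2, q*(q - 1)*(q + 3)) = q^2 + 2*q - 3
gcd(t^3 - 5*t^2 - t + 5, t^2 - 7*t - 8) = t + 1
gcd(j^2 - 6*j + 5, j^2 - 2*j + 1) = j - 1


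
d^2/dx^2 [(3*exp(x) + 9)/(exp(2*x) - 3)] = 3*(exp(4*x) + 12*exp(3*x) + 18*exp(2*x) + 36*exp(x) + 9)*exp(x)/(exp(6*x) - 9*exp(4*x) + 27*exp(2*x) - 27)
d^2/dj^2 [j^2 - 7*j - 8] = 2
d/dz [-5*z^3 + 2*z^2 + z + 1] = -15*z^2 + 4*z + 1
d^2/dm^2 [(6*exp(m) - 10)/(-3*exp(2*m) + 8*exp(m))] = 2*(-27*exp(3*m) + 108*exp(2*m) - 360*exp(m) + 320)*exp(-m)/(27*exp(3*m) - 216*exp(2*m) + 576*exp(m) - 512)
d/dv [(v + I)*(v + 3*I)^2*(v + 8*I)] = 4*v^3 + 45*I*v^2 - 142*v - 129*I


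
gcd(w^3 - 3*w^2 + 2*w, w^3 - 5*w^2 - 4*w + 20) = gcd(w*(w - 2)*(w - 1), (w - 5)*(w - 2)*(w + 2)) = w - 2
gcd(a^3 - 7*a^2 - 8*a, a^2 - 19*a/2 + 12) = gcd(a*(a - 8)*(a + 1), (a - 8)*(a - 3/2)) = a - 8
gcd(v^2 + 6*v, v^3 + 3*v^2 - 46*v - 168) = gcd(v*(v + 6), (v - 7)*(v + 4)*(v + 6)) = v + 6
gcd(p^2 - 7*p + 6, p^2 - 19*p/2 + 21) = p - 6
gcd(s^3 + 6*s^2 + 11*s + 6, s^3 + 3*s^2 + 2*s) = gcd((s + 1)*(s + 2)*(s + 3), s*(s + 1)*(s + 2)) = s^2 + 3*s + 2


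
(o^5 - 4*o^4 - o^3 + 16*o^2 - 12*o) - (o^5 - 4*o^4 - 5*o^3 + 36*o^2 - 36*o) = 4*o^3 - 20*o^2 + 24*o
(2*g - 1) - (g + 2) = g - 3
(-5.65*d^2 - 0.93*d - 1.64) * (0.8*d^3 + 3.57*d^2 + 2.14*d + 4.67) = -4.52*d^5 - 20.9145*d^4 - 16.7231*d^3 - 34.2305*d^2 - 7.8527*d - 7.6588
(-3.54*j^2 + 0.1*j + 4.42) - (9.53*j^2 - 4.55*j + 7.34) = -13.07*j^2 + 4.65*j - 2.92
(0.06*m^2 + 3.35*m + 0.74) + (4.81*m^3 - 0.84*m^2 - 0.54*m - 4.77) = 4.81*m^3 - 0.78*m^2 + 2.81*m - 4.03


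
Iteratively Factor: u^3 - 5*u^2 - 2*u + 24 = (u - 4)*(u^2 - u - 6) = (u - 4)*(u - 3)*(u + 2)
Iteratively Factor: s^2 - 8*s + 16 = (s - 4)*(s - 4)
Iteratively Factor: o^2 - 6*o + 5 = (o - 5)*(o - 1)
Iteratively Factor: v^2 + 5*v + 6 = (v + 2)*(v + 3)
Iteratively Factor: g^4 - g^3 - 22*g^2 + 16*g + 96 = (g + 4)*(g^3 - 5*g^2 - 2*g + 24) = (g - 3)*(g + 4)*(g^2 - 2*g - 8) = (g - 4)*(g - 3)*(g + 4)*(g + 2)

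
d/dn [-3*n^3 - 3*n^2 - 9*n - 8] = -9*n^2 - 6*n - 9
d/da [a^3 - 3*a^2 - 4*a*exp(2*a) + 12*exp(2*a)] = 3*a^2 - 8*a*exp(2*a) - 6*a + 20*exp(2*a)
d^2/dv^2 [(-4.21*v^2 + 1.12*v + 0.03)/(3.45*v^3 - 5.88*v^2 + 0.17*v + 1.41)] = (-100.21905*v^6 + 79.9847999999997*v^5 - 117.22203*v^4 + 344.692614*v^3 - 268.475526*v^2 + 54.658638*v - 16.777548)/(41.063625*v^9 - 209.9601*v^8 + 363.915315*v^7 - 173.641617*v^6 - 153.687501*v^5 + 150.701706*v^4 + 12.125132*v^3 - 34.947837*v^2 + 1.013931*v + 2.803221)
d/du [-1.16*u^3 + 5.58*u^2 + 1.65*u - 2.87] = -3.48*u^2 + 11.16*u + 1.65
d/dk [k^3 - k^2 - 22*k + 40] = 3*k^2 - 2*k - 22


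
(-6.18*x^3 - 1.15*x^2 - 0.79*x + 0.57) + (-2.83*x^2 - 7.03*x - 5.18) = -6.18*x^3 - 3.98*x^2 - 7.82*x - 4.61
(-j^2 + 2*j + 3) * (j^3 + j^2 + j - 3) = -j^5 + j^4 + 4*j^3 + 8*j^2 - 3*j - 9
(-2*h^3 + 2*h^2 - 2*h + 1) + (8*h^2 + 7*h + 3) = -2*h^3 + 10*h^2 + 5*h + 4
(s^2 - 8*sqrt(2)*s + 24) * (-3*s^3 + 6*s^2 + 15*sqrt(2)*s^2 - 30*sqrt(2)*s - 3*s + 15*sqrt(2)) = -3*s^5 + 6*s^4 + 39*sqrt(2)*s^4 - 315*s^3 - 78*sqrt(2)*s^3 + 399*sqrt(2)*s^2 + 624*s^2 - 720*sqrt(2)*s - 312*s + 360*sqrt(2)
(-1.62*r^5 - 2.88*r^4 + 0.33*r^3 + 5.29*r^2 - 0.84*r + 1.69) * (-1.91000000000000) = 3.0942*r^5 + 5.5008*r^4 - 0.6303*r^3 - 10.1039*r^2 + 1.6044*r - 3.2279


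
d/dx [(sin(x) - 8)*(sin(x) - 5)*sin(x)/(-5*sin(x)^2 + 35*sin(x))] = (14*sin(x) + cos(x)^2 - 52)*cos(x)/(5*(sin(x) - 7)^2)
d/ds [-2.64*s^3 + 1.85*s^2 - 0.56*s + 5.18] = -7.92*s^2 + 3.7*s - 0.56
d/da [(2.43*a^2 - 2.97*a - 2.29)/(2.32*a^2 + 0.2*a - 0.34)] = (7.3764*a^2 + 8.9732*a + 1.4678)/(5.3824*a^4 + 0.928*a^3 - 1.5376*a^2 - 0.136*a + 0.1156)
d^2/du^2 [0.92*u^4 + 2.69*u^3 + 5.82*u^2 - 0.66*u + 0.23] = 11.04*u^2 + 16.14*u + 11.64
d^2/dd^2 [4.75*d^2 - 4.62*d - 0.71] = 9.50000000000000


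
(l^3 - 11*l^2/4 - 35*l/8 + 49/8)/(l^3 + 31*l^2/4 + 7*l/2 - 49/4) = (l - 7/2)/(l + 7)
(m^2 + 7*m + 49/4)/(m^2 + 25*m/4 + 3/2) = (4*m^2 + 28*m + 49)/(4*m^2 + 25*m + 6)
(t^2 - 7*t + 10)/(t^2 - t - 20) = (t - 2)/(t + 4)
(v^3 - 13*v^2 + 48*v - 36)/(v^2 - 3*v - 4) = (-v^3 + 13*v^2 - 48*v + 36)/(-v^2 + 3*v + 4)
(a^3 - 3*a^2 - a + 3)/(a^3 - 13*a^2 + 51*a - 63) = (a^2 - 1)/(a^2 - 10*a + 21)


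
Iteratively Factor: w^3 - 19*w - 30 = (w + 3)*(w^2 - 3*w - 10) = (w - 5)*(w + 3)*(w + 2)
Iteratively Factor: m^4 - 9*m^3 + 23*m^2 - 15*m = (m)*(m^3 - 9*m^2 + 23*m - 15) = m*(m - 3)*(m^2 - 6*m + 5) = m*(m - 5)*(m - 3)*(m - 1)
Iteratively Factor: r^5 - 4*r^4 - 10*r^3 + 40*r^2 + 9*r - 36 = (r - 1)*(r^4 - 3*r^3 - 13*r^2 + 27*r + 36) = (r - 1)*(r + 1)*(r^3 - 4*r^2 - 9*r + 36) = (r - 4)*(r - 1)*(r + 1)*(r^2 - 9) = (r - 4)*(r - 3)*(r - 1)*(r + 1)*(r + 3)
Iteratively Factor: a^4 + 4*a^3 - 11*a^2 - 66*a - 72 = (a + 3)*(a^3 + a^2 - 14*a - 24) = (a - 4)*(a + 3)*(a^2 + 5*a + 6) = (a - 4)*(a + 3)^2*(a + 2)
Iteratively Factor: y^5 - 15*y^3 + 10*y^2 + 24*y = (y - 2)*(y^4 + 2*y^3 - 11*y^2 - 12*y) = (y - 2)*(y + 1)*(y^3 + y^2 - 12*y) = (y - 3)*(y - 2)*(y + 1)*(y^2 + 4*y) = (y - 3)*(y - 2)*(y + 1)*(y + 4)*(y)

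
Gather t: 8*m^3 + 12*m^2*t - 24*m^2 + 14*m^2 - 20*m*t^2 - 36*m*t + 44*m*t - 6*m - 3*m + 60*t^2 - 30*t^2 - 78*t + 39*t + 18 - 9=8*m^3 - 10*m^2 - 9*m + t^2*(30 - 20*m) + t*(12*m^2 + 8*m - 39) + 9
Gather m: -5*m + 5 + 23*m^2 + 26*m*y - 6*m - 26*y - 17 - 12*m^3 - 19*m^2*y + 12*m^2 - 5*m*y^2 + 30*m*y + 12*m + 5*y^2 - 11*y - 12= -12*m^3 + m^2*(35 - 19*y) + m*(-5*y^2 + 56*y + 1) + 5*y^2 - 37*y - 24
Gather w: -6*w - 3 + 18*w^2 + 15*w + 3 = 18*w^2 + 9*w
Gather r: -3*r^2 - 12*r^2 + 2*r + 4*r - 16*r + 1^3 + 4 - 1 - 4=-15*r^2 - 10*r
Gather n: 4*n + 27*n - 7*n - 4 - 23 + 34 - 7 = 24*n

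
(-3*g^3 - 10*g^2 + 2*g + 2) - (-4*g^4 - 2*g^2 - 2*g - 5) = 4*g^4 - 3*g^3 - 8*g^2 + 4*g + 7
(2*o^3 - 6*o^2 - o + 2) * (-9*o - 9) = -18*o^4 + 36*o^3 + 63*o^2 - 9*o - 18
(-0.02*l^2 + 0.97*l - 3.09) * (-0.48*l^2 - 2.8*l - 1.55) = 0.0096*l^4 - 0.4096*l^3 - 1.2018*l^2 + 7.1485*l + 4.7895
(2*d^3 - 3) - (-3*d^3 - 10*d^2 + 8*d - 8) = 5*d^3 + 10*d^2 - 8*d + 5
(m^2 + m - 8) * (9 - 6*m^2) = -6*m^4 - 6*m^3 + 57*m^2 + 9*m - 72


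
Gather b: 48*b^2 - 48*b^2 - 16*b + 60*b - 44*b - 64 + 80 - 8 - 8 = 0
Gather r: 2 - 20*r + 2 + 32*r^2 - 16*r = 32*r^2 - 36*r + 4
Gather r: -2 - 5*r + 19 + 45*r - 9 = 40*r + 8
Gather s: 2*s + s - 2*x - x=3*s - 3*x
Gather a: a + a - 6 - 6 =2*a - 12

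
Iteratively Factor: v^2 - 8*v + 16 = (v - 4)*(v - 4)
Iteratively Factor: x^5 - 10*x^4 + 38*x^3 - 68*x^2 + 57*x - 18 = (x - 3)*(x^4 - 7*x^3 + 17*x^2 - 17*x + 6) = (x - 3)*(x - 2)*(x^3 - 5*x^2 + 7*x - 3) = (x - 3)*(x - 2)*(x - 1)*(x^2 - 4*x + 3) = (x - 3)^2*(x - 2)*(x - 1)*(x - 1)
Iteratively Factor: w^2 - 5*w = (w - 5)*(w)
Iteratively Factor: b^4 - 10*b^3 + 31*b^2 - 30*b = (b - 3)*(b^3 - 7*b^2 + 10*b) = (b - 5)*(b - 3)*(b^2 - 2*b) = (b - 5)*(b - 3)*(b - 2)*(b)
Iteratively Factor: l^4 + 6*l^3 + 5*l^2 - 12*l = (l + 4)*(l^3 + 2*l^2 - 3*l) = (l + 3)*(l + 4)*(l^2 - l) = l*(l + 3)*(l + 4)*(l - 1)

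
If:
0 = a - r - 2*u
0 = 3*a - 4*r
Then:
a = 8*u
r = 6*u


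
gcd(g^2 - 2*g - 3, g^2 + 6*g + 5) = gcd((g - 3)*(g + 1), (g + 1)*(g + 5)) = g + 1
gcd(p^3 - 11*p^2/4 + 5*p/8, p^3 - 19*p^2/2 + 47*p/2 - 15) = p - 5/2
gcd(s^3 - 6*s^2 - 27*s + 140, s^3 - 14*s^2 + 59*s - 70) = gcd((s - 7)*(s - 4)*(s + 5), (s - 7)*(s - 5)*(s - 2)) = s - 7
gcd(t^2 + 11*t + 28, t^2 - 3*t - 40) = 1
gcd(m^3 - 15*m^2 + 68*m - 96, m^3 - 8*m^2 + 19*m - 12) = m^2 - 7*m + 12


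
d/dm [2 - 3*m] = -3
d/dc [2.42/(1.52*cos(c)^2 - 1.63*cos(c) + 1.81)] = (7.3568*cos(c) - 3.9446)*sin(c)/(1.52*cos(c)^2 - 1.63*cos(c) + 1.81)^2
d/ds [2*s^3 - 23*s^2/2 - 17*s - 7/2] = 6*s^2 - 23*s - 17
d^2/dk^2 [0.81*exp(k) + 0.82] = 0.81*exp(k)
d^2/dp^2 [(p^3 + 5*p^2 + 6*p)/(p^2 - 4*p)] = 84/(p^3 - 12*p^2 + 48*p - 64)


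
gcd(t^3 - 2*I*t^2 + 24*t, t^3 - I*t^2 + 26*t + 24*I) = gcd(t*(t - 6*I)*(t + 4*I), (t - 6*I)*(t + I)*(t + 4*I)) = t^2 - 2*I*t + 24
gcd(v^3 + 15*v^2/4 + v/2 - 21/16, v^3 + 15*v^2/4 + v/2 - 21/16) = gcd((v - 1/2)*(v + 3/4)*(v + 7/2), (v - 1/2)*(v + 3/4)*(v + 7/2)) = v^3 + 15*v^2/4 + v/2 - 21/16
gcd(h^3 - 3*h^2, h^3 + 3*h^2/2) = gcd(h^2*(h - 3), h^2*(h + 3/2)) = h^2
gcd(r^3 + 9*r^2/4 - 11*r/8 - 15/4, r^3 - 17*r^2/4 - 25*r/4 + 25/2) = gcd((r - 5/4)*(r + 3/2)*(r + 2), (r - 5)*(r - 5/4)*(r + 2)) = r^2 + 3*r/4 - 5/2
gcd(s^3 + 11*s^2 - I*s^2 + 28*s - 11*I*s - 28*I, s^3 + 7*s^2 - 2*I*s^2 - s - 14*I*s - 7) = s^2 + s*(7 - I) - 7*I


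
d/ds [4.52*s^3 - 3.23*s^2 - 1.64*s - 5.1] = 13.56*s^2 - 6.46*s - 1.64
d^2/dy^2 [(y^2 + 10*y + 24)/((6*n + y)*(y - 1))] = 2*((6*n + y)^2*(y - 1)^2 - 2*(6*n + y)^2*(y - 1)*(y + 5) + (6*n + y)^2*(y^2 + 10*y + 24) - 2*(6*n + y)*(y - 1)^2*(y + 5) + (6*n + y)*(y - 1)*(y^2 + 10*y + 24) + (y - 1)^2*(y^2 + 10*y + 24))/((6*n + y)^3*(y - 1)^3)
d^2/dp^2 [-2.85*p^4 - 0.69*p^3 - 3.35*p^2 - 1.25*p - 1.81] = -34.2*p^2 - 4.14*p - 6.7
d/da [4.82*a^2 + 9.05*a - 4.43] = 9.64*a + 9.05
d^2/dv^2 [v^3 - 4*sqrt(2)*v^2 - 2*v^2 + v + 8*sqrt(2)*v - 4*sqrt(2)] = 6*v - 8*sqrt(2) - 4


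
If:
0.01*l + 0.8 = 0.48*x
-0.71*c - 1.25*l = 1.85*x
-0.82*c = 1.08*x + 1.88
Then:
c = -4.49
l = 0.08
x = 1.67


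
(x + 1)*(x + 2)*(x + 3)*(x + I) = x^4 + 6*x^3 + I*x^3 + 11*x^2 + 6*I*x^2 + 6*x + 11*I*x + 6*I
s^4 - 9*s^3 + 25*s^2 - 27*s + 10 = (s - 5)*(s - 2)*(s - 1)^2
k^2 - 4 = (k - 2)*(k + 2)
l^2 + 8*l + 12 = (l + 2)*(l + 6)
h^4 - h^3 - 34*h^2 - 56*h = h*(h - 7)*(h + 2)*(h + 4)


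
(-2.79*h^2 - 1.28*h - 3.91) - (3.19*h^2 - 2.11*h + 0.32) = -5.98*h^2 + 0.83*h - 4.23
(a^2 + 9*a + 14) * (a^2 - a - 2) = a^4 + 8*a^3 + 3*a^2 - 32*a - 28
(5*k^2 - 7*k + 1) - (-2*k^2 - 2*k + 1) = 7*k^2 - 5*k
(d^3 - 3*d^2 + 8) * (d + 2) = d^4 - d^3 - 6*d^2 + 8*d + 16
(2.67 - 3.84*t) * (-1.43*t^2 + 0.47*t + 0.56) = 5.4912*t^3 - 5.6229*t^2 - 0.8955*t + 1.4952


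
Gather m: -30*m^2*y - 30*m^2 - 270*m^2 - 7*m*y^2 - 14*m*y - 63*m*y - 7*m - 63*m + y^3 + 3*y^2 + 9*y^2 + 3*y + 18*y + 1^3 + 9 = m^2*(-30*y - 300) + m*(-7*y^2 - 77*y - 70) + y^3 + 12*y^2 + 21*y + 10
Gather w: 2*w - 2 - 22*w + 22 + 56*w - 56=36*w - 36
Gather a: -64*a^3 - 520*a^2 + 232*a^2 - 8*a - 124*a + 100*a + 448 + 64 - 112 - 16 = -64*a^3 - 288*a^2 - 32*a + 384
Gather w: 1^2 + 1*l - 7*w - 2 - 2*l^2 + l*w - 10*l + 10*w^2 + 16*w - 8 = -2*l^2 - 9*l + 10*w^2 + w*(l + 9) - 9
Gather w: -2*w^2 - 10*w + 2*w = -2*w^2 - 8*w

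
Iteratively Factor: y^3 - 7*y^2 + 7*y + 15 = (y - 3)*(y^2 - 4*y - 5) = (y - 5)*(y - 3)*(y + 1)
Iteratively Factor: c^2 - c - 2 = (c - 2)*(c + 1)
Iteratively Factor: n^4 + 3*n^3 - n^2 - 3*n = (n)*(n^3 + 3*n^2 - n - 3) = n*(n + 1)*(n^2 + 2*n - 3) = n*(n - 1)*(n + 1)*(n + 3)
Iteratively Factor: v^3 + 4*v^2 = (v)*(v^2 + 4*v) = v^2*(v + 4)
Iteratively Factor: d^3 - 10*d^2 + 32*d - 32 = (d - 2)*(d^2 - 8*d + 16) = (d - 4)*(d - 2)*(d - 4)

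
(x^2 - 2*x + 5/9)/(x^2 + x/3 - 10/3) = (x - 1/3)/(x + 2)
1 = 1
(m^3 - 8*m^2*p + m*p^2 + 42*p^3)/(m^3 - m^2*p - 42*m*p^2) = (m^2 - m*p - 6*p^2)/(m*(m + 6*p))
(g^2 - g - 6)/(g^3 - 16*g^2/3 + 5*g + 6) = 3*(g + 2)/(3*g^2 - 7*g - 6)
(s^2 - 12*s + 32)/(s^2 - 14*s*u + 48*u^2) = (s^2 - 12*s + 32)/(s^2 - 14*s*u + 48*u^2)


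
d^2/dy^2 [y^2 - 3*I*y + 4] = 2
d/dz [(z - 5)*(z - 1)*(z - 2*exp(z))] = -2*z^2*exp(z) + 3*z^2 + 8*z*exp(z) - 12*z + 2*exp(z) + 5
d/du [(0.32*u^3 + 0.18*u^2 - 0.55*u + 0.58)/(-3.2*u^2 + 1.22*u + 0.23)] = (-1.024*u^4 + 0.7808*u^3 - 1.3196*u^2 + 3.7948*u - 0.8341)/(10.24*u^4 - 7.808*u^3 + 0.0163999999999997*u^2 + 0.5612*u + 0.0529)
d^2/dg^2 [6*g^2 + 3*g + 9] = 12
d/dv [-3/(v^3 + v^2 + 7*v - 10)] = 3*(3*v^2 + 2*v + 7)/(v^3 + v^2 + 7*v - 10)^2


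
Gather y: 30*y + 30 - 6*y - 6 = 24*y + 24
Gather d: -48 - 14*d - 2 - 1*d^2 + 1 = -d^2 - 14*d - 49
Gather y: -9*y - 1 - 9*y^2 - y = -9*y^2 - 10*y - 1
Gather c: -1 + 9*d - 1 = 9*d - 2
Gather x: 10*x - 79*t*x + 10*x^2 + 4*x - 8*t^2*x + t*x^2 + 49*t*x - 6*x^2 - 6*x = x^2*(t + 4) + x*(-8*t^2 - 30*t + 8)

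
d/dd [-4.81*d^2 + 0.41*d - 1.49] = 0.41 - 9.62*d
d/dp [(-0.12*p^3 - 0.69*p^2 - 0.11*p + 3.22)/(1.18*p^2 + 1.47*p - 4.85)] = (-0.1416*p^4 - 0.3528*p^3 + 0.8615*p^2 - 0.906200000000001*p - 4.1999)/(1.3924*p^4 + 3.4692*p^3 - 9.2851*p^2 - 14.259*p + 23.5225)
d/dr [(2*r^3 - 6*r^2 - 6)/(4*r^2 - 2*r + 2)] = (3*r*(r - 2)*(2*r^2 - r + 1) + (4*r - 1)*(-r^3 + 3*r^2 + 3))/(2*r^2 - r + 1)^2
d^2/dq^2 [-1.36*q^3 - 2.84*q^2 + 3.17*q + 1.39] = -8.16*q - 5.68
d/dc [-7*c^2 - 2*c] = -14*c - 2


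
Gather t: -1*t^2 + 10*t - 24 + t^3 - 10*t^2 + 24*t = t^3 - 11*t^2 + 34*t - 24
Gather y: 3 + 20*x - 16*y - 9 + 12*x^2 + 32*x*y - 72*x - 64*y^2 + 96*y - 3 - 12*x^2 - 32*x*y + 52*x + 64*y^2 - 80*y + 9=0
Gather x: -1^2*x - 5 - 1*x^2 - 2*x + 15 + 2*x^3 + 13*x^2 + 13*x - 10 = 2*x^3 + 12*x^2 + 10*x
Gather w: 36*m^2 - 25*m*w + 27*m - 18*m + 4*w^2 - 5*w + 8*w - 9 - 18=36*m^2 + 9*m + 4*w^2 + w*(3 - 25*m) - 27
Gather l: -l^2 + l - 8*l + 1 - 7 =-l^2 - 7*l - 6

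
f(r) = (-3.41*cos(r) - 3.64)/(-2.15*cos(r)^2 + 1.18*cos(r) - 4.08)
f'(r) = (-4.3*sin(r)*cos(r) + 1.18*sin(r))*(-3.41*cos(r) - 3.64)/(-2.15*cos(r)^2 + 1.18*cos(r) - 4.08)^2 + 3.41*sin(r)/(-2.15*cos(r)^2 + 1.18*cos(r) - 4.08)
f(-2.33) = 0.22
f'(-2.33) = 0.53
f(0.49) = 1.41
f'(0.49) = 0.03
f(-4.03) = 0.26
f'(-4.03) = -0.61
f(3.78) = 0.14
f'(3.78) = 0.38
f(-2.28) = 0.25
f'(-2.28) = 0.58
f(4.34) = 0.50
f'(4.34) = 0.93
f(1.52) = 0.95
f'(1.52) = -1.07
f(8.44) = 0.33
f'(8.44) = -0.71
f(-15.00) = 0.17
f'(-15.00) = 0.44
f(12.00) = 1.41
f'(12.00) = -0.00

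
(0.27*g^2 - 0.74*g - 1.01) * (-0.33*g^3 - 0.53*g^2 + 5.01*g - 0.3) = -0.0891*g^5 + 0.1011*g^4 + 2.0782*g^3 - 3.2531*g^2 - 4.8381*g + 0.303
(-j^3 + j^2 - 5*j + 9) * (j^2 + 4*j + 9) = -j^5 - 3*j^4 - 10*j^3 - 2*j^2 - 9*j + 81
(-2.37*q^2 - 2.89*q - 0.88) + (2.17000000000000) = -2.37*q^2 - 2.89*q + 1.29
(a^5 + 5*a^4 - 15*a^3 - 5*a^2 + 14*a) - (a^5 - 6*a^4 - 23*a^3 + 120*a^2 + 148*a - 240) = 11*a^4 + 8*a^3 - 125*a^2 - 134*a + 240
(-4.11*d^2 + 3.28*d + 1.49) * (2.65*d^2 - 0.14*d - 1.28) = -10.8915*d^4 + 9.2674*d^3 + 8.7501*d^2 - 4.407*d - 1.9072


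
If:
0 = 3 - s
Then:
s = 3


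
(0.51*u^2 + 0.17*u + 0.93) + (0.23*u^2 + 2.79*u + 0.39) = 0.74*u^2 + 2.96*u + 1.32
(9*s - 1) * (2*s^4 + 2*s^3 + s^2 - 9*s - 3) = 18*s^5 + 16*s^4 + 7*s^3 - 82*s^2 - 18*s + 3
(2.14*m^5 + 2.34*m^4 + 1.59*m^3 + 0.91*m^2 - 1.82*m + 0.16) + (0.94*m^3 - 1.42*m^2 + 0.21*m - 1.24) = 2.14*m^5 + 2.34*m^4 + 2.53*m^3 - 0.51*m^2 - 1.61*m - 1.08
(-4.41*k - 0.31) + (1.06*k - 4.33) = -3.35*k - 4.64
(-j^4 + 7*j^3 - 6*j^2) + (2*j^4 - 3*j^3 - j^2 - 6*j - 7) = j^4 + 4*j^3 - 7*j^2 - 6*j - 7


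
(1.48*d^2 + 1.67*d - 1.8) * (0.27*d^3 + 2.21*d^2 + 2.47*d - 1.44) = 0.3996*d^5 + 3.7217*d^4 + 6.8603*d^3 - 1.9843*d^2 - 6.8508*d + 2.592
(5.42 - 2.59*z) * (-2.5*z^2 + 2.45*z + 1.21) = 6.475*z^3 - 19.8955*z^2 + 10.1451*z + 6.5582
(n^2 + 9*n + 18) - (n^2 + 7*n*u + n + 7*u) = -7*n*u + 8*n - 7*u + 18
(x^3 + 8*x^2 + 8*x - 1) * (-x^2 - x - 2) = -x^5 - 9*x^4 - 18*x^3 - 23*x^2 - 15*x + 2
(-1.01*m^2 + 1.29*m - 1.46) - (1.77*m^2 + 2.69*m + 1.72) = -2.78*m^2 - 1.4*m - 3.18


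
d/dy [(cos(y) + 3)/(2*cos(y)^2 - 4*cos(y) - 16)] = (cos(y)^2 + 6*cos(y) + 2)*sin(y)/(2*(sin(y)^2 + 2*cos(y) + 7)^2)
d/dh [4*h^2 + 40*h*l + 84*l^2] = 8*h + 40*l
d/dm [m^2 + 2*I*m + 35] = 2*m + 2*I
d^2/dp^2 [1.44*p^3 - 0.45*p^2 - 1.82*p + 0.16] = 8.64*p - 0.9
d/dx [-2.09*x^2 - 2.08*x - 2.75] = -4.18*x - 2.08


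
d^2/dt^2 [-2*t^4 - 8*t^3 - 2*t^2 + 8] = -24*t^2 - 48*t - 4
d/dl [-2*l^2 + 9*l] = 9 - 4*l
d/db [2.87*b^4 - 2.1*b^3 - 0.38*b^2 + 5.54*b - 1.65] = 11.48*b^3 - 6.3*b^2 - 0.76*b + 5.54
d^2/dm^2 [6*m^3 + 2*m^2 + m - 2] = 36*m + 4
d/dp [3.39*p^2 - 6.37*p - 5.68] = 6.78*p - 6.37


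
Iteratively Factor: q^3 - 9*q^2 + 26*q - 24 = (q - 4)*(q^2 - 5*q + 6) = (q - 4)*(q - 2)*(q - 3)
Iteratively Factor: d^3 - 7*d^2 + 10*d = (d - 5)*(d^2 - 2*d) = d*(d - 5)*(d - 2)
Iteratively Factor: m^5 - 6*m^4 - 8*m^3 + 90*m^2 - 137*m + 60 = (m - 1)*(m^4 - 5*m^3 - 13*m^2 + 77*m - 60) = (m - 5)*(m - 1)*(m^3 - 13*m + 12) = (m - 5)*(m - 1)^2*(m^2 + m - 12) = (m - 5)*(m - 3)*(m - 1)^2*(m + 4)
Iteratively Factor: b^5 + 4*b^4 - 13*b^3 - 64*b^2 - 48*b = (b)*(b^4 + 4*b^3 - 13*b^2 - 64*b - 48) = b*(b + 3)*(b^3 + b^2 - 16*b - 16) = b*(b + 1)*(b + 3)*(b^2 - 16) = b*(b - 4)*(b + 1)*(b + 3)*(b + 4)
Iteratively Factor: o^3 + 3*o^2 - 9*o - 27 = (o + 3)*(o^2 - 9) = (o - 3)*(o + 3)*(o + 3)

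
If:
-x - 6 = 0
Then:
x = -6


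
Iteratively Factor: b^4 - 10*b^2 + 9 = (b + 1)*(b^3 - b^2 - 9*b + 9) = (b - 3)*(b + 1)*(b^2 + 2*b - 3) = (b - 3)*(b + 1)*(b + 3)*(b - 1)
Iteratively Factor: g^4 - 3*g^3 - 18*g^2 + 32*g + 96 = (g + 2)*(g^3 - 5*g^2 - 8*g + 48) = (g - 4)*(g + 2)*(g^2 - g - 12) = (g - 4)*(g + 2)*(g + 3)*(g - 4)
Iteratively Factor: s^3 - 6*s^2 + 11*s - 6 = (s - 2)*(s^2 - 4*s + 3) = (s - 3)*(s - 2)*(s - 1)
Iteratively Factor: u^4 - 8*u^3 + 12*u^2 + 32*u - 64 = (u + 2)*(u^3 - 10*u^2 + 32*u - 32) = (u - 4)*(u + 2)*(u^2 - 6*u + 8) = (u - 4)^2*(u + 2)*(u - 2)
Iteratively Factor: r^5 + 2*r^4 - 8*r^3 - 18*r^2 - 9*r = (r + 3)*(r^4 - r^3 - 5*r^2 - 3*r) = (r + 1)*(r + 3)*(r^3 - 2*r^2 - 3*r) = (r + 1)^2*(r + 3)*(r^2 - 3*r) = (r - 3)*(r + 1)^2*(r + 3)*(r)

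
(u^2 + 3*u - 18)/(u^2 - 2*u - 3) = (u + 6)/(u + 1)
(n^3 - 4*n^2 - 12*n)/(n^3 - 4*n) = (n - 6)/(n - 2)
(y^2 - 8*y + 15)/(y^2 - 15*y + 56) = (y^2 - 8*y + 15)/(y^2 - 15*y + 56)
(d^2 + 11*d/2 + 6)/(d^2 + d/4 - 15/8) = 4*(d + 4)/(4*d - 5)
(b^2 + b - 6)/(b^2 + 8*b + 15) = (b - 2)/(b + 5)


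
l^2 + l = l*(l + 1)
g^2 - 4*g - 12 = (g - 6)*(g + 2)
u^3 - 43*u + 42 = (u - 6)*(u - 1)*(u + 7)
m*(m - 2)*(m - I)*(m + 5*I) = m^4 - 2*m^3 + 4*I*m^3 + 5*m^2 - 8*I*m^2 - 10*m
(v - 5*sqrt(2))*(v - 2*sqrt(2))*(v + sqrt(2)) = v^3 - 6*sqrt(2)*v^2 + 6*v + 20*sqrt(2)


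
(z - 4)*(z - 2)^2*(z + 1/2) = z^4 - 15*z^3/2 + 16*z^2 - 6*z - 8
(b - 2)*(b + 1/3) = b^2 - 5*b/3 - 2/3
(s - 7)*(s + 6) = s^2 - s - 42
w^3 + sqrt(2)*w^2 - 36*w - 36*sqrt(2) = (w - 6)*(w + 6)*(w + sqrt(2))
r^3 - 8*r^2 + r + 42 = (r - 7)*(r - 3)*(r + 2)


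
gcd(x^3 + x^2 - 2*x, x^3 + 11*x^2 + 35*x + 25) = 1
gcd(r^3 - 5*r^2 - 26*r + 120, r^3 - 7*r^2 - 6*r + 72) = r^2 - 10*r + 24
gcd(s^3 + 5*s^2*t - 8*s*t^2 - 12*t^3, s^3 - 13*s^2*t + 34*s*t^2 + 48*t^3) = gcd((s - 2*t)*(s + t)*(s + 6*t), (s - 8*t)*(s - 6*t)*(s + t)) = s + t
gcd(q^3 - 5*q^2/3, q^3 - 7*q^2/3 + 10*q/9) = q^2 - 5*q/3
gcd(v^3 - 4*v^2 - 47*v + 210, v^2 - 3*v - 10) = v - 5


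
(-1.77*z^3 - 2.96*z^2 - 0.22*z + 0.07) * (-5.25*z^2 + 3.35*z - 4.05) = 9.2925*z^5 + 9.6105*z^4 - 1.5925*z^3 + 10.8835*z^2 + 1.1255*z - 0.2835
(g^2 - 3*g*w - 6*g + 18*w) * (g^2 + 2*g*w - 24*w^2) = g^4 - g^3*w - 6*g^3 - 30*g^2*w^2 + 6*g^2*w + 72*g*w^3 + 180*g*w^2 - 432*w^3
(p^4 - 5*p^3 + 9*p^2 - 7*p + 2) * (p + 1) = p^5 - 4*p^4 + 4*p^3 + 2*p^2 - 5*p + 2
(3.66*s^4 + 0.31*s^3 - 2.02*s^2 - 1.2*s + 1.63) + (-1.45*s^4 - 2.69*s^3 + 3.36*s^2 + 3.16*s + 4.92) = 2.21*s^4 - 2.38*s^3 + 1.34*s^2 + 1.96*s + 6.55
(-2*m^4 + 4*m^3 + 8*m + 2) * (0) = 0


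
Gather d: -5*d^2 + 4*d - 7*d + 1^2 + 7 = -5*d^2 - 3*d + 8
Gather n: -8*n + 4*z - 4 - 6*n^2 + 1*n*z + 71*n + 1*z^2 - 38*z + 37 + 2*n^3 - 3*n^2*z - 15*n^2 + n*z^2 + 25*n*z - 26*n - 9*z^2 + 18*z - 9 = 2*n^3 + n^2*(-3*z - 21) + n*(z^2 + 26*z + 37) - 8*z^2 - 16*z + 24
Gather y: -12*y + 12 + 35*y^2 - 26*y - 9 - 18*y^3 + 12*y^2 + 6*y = -18*y^3 + 47*y^2 - 32*y + 3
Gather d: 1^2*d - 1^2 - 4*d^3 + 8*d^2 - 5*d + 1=-4*d^3 + 8*d^2 - 4*d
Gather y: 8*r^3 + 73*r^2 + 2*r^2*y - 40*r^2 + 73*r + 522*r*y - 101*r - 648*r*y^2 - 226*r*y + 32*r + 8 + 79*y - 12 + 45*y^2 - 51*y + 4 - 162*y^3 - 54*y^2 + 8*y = 8*r^3 + 33*r^2 + 4*r - 162*y^3 + y^2*(-648*r - 9) + y*(2*r^2 + 296*r + 36)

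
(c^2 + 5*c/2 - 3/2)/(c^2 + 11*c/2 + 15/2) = (2*c - 1)/(2*c + 5)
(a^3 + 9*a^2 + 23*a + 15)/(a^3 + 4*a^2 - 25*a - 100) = (a^2 + 4*a + 3)/(a^2 - a - 20)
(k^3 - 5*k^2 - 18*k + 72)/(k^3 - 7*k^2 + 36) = (k + 4)/(k + 2)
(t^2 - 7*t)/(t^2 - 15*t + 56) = t/(t - 8)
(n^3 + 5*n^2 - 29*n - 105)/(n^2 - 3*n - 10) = (n^2 + 10*n + 21)/(n + 2)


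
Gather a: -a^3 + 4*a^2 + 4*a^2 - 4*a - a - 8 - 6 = -a^3 + 8*a^2 - 5*a - 14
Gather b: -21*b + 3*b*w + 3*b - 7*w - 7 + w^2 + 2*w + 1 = b*(3*w - 18) + w^2 - 5*w - 6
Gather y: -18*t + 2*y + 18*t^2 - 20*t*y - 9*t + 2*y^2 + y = 18*t^2 - 27*t + 2*y^2 + y*(3 - 20*t)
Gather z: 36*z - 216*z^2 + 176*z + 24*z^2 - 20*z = -192*z^2 + 192*z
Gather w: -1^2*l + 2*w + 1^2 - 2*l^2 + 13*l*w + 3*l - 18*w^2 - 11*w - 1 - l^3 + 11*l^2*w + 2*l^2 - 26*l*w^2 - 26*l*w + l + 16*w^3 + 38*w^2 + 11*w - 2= -l^3 + 3*l + 16*w^3 + w^2*(20 - 26*l) + w*(11*l^2 - 13*l + 2) - 2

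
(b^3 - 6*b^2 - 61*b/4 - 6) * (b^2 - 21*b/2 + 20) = b^5 - 33*b^4/2 + 271*b^3/4 + 273*b^2/8 - 242*b - 120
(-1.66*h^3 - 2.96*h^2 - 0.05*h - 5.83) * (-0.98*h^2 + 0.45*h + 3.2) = 1.6268*h^5 + 2.1538*h^4 - 6.595*h^3 - 3.7811*h^2 - 2.7835*h - 18.656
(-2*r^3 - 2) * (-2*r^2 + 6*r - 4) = 4*r^5 - 12*r^4 + 8*r^3 + 4*r^2 - 12*r + 8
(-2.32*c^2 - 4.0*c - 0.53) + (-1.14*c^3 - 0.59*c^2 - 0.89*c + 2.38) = -1.14*c^3 - 2.91*c^2 - 4.89*c + 1.85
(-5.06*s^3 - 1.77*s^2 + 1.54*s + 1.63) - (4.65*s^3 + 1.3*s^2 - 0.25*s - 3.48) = -9.71*s^3 - 3.07*s^2 + 1.79*s + 5.11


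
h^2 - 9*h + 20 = (h - 5)*(h - 4)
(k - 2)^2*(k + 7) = k^3 + 3*k^2 - 24*k + 28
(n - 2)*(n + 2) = n^2 - 4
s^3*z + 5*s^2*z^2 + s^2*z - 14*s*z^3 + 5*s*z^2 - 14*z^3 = (s - 2*z)*(s + 7*z)*(s*z + z)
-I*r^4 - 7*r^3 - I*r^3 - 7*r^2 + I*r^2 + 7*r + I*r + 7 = (r - 1)*(r + 1)*(r - 7*I)*(-I*r - I)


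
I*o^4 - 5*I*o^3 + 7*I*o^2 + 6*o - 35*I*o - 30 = (o - 5)*(o - 2*I)*(o + 3*I)*(I*o + 1)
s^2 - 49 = (s - 7)*(s + 7)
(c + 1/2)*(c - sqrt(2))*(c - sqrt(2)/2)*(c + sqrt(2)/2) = c^4 - sqrt(2)*c^3 + c^3/2 - sqrt(2)*c^2/2 - c^2/2 - c/4 + sqrt(2)*c/2 + sqrt(2)/4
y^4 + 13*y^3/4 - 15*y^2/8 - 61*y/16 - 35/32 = (y - 5/4)*(y + 1/2)^2*(y + 7/2)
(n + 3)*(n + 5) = n^2 + 8*n + 15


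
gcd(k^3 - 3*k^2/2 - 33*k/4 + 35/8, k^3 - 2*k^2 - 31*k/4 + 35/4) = k^2 - k - 35/4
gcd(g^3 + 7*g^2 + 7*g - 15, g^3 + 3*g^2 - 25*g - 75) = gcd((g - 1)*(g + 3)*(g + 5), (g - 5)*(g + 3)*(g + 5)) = g^2 + 8*g + 15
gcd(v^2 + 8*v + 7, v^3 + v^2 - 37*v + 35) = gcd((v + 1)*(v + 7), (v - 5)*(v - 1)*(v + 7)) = v + 7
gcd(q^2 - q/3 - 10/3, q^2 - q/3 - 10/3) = q^2 - q/3 - 10/3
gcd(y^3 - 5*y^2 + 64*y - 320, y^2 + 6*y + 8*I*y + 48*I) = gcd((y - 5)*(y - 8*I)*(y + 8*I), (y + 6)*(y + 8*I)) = y + 8*I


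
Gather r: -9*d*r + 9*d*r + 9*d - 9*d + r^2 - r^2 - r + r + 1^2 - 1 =0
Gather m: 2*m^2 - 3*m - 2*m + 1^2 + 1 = 2*m^2 - 5*m + 2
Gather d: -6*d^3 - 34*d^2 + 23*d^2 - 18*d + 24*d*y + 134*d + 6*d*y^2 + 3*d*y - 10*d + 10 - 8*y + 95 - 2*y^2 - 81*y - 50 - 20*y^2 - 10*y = -6*d^3 - 11*d^2 + d*(6*y^2 + 27*y + 106) - 22*y^2 - 99*y + 55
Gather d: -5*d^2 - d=-5*d^2 - d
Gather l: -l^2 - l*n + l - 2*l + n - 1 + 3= -l^2 + l*(-n - 1) + n + 2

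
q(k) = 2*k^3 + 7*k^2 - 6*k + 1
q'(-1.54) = -13.33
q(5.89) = 617.18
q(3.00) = 100.00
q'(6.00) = 294.00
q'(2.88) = 84.09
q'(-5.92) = 121.40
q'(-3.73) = 25.26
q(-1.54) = 19.54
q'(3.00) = 90.00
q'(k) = 6*k^2 + 14*k - 6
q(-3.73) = 16.98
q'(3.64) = 124.46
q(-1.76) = 22.34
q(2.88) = 89.56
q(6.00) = 649.00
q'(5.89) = 284.61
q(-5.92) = -133.10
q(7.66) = 1264.68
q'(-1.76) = -12.05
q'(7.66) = 453.29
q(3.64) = 168.36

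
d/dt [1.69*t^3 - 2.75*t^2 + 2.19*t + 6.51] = 5.07*t^2 - 5.5*t + 2.19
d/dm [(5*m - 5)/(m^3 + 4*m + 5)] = 5*(m^3 + 4*m - (m - 1)*(3*m^2 + 4) + 5)/(m^3 + 4*m + 5)^2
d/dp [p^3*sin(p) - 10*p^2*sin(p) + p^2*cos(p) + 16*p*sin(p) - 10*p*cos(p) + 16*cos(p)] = p^3*cos(p) + 2*p^2*sin(p) - 10*p^2*cos(p) - 10*p*sin(p) + 18*p*cos(p) - 10*cos(p)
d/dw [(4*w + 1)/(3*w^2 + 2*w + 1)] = 2*(-6*w^2 - 3*w + 1)/(9*w^4 + 12*w^3 + 10*w^2 + 4*w + 1)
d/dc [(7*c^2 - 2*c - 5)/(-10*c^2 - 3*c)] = (-41*c^2 - 100*c - 15)/(c^2*(100*c^2 + 60*c + 9))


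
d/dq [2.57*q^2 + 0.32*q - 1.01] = 5.14*q + 0.32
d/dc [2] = 0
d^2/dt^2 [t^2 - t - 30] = 2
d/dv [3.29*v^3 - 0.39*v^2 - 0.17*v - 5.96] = 9.87*v^2 - 0.78*v - 0.17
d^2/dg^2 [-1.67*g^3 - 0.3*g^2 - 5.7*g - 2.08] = -10.02*g - 0.6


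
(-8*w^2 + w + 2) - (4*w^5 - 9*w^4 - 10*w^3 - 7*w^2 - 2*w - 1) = -4*w^5 + 9*w^4 + 10*w^3 - w^2 + 3*w + 3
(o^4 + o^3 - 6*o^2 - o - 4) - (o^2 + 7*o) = o^4 + o^3 - 7*o^2 - 8*o - 4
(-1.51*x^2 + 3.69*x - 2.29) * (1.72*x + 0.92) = -2.5972*x^3 + 4.9576*x^2 - 0.544*x - 2.1068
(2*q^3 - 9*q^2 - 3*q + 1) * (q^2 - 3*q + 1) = 2*q^5 - 15*q^4 + 26*q^3 + q^2 - 6*q + 1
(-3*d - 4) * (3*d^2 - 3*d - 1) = -9*d^3 - 3*d^2 + 15*d + 4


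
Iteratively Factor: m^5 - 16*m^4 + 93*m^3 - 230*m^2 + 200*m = (m - 4)*(m^4 - 12*m^3 + 45*m^2 - 50*m) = (m - 4)*(m - 2)*(m^3 - 10*m^2 + 25*m) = (m - 5)*(m - 4)*(m - 2)*(m^2 - 5*m) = m*(m - 5)*(m - 4)*(m - 2)*(m - 5)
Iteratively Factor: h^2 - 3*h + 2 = (h - 1)*(h - 2)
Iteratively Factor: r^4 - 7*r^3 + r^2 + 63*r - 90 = (r - 5)*(r^3 - 2*r^2 - 9*r + 18) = (r - 5)*(r + 3)*(r^2 - 5*r + 6) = (r - 5)*(r - 2)*(r + 3)*(r - 3)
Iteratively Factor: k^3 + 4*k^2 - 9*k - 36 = (k - 3)*(k^2 + 7*k + 12) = (k - 3)*(k + 3)*(k + 4)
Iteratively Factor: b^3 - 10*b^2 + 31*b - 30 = (b - 2)*(b^2 - 8*b + 15) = (b - 5)*(b - 2)*(b - 3)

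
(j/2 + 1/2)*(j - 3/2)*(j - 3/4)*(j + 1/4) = j^4/2 - j^3/2 - 23*j^2/32 + 27*j/64 + 9/64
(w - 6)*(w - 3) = w^2 - 9*w + 18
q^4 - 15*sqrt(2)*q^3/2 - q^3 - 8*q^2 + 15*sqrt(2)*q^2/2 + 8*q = q*(q - 1)*(q - 8*sqrt(2))*(q + sqrt(2)/2)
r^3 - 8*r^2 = r^2*(r - 8)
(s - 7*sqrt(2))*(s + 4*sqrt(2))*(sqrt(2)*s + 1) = sqrt(2)*s^3 - 5*s^2 - 59*sqrt(2)*s - 56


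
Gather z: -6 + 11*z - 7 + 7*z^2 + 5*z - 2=7*z^2 + 16*z - 15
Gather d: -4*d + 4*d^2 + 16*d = 4*d^2 + 12*d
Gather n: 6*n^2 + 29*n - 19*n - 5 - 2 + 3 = 6*n^2 + 10*n - 4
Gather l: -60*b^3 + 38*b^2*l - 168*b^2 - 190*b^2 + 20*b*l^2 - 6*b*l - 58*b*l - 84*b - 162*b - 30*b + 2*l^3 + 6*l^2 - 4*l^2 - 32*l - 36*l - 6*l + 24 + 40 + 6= -60*b^3 - 358*b^2 - 276*b + 2*l^3 + l^2*(20*b + 2) + l*(38*b^2 - 64*b - 74) + 70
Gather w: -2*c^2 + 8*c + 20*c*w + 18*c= -2*c^2 + 20*c*w + 26*c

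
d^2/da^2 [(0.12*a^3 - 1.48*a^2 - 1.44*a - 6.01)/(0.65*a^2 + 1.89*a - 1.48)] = (5.55111512312578e-17*a^5 - 4.44089209850063e-16*a^4 + 3.507744*a^3 - 25.791894*a^2 - 51.034302*a - 69.039402)/(0.274625*a^6 + 2.395575*a^5 + 5.089695*a^4 - 4.157811*a^3 - 11.588844*a^2 + 12.419568*a - 3.241792)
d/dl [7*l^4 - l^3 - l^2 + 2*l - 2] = 28*l^3 - 3*l^2 - 2*l + 2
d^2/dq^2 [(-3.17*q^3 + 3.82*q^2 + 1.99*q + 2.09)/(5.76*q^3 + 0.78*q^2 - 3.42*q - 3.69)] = (281.961216*q^6 + 21.4617599999997*q^5 + 528.726528*q^4 + 1295.726292*q^3 + 94.096188*q^2 + 8.46595800000003*q + 114.722028)/(191.102976*q^9 + 77.635584*q^8 - 329.889024*q^7 - 458.993736*q^6 + 96.401016*q^5 + 456.774876*q^4 + 254.345184*q^3 - 97.617474*q^2 - 139.701186*q - 50.243409)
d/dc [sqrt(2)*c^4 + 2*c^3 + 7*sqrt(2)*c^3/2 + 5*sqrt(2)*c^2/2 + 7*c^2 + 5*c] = 4*sqrt(2)*c^3 + 6*c^2 + 21*sqrt(2)*c^2/2 + 5*sqrt(2)*c + 14*c + 5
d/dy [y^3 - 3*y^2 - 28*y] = 3*y^2 - 6*y - 28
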